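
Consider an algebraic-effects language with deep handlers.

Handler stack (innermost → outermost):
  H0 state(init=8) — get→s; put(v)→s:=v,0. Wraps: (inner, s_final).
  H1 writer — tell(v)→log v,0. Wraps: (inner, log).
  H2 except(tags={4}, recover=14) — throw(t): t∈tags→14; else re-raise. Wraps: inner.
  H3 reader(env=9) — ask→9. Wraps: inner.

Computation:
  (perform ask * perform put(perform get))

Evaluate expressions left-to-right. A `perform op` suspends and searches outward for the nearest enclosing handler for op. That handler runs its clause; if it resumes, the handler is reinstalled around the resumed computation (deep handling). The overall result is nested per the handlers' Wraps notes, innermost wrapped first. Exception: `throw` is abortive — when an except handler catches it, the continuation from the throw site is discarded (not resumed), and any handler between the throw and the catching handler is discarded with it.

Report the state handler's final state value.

Answer: 8

Working:
ask @ H3 ⇒ 9
get @ H0 ⇒ 8
put(8) @ H0 ⇒ s:=8
H0 returns (0, 8)
H1 returns ((0, 8), ())
H2 returns ((0, 8), ())
H3 returns ((0, 8), ())
= ((0, 8), ())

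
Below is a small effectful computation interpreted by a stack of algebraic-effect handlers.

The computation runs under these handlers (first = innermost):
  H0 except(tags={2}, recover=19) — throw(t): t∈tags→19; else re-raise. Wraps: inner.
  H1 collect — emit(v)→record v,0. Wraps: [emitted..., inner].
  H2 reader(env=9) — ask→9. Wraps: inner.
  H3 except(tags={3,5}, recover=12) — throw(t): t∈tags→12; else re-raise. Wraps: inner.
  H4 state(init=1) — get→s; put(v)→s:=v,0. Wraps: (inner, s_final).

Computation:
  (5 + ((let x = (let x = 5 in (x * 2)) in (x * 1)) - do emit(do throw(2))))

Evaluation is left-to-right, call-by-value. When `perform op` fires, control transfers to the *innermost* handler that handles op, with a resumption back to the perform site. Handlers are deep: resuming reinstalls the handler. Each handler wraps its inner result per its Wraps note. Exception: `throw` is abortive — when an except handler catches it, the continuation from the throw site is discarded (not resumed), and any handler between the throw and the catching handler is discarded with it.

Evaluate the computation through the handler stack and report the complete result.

Answer: ([19], 1)

Working:
throw(2) @ H0 caught ⇒ 19
H1 returns [19]
H2 returns [19]
H3 returns [19]
H4 returns ([19], 1)
= ([19], 1)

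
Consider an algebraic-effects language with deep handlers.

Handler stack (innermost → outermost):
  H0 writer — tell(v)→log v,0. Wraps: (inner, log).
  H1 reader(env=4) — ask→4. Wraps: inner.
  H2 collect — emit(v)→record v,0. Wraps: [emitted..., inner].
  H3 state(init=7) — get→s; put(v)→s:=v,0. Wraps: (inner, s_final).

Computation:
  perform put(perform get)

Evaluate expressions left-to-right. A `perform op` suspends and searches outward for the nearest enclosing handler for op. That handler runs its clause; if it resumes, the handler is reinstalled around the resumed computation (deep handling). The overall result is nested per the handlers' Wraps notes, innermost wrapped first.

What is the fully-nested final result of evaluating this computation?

Step-by-step:
get @ H3 ⇒ 7
put(7) @ H3 ⇒ s:=7
H0 returns (0, ())
H1 returns (0, ())
H2 returns [(0, ())]
H3 returns ([(0, ())], 7)
= ([(0, ())], 7)

Answer: ([(0, ())], 7)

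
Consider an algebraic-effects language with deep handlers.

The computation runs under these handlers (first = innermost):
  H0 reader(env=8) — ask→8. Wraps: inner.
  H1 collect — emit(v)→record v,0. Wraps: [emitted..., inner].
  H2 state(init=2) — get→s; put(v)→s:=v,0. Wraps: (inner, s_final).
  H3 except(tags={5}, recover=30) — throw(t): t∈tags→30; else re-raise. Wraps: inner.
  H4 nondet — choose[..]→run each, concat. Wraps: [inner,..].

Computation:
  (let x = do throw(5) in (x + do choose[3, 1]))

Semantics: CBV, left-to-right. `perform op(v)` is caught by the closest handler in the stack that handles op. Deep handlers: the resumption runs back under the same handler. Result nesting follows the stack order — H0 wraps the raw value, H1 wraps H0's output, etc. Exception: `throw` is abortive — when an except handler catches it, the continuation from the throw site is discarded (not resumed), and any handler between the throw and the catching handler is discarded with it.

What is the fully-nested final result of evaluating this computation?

Step-by-step:
throw(5) @ H3 caught ⇒ 30
H4 returns [30]
= [30]

Answer: [30]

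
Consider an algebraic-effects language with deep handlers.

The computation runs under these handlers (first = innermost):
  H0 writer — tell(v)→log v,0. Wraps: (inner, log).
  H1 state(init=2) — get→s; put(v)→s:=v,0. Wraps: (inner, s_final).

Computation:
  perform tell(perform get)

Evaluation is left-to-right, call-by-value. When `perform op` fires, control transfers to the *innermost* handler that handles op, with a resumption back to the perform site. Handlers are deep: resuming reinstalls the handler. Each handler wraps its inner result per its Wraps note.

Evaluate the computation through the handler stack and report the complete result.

Step-by-step:
get @ H1 ⇒ 2
tell(2) @ H0 ⇒ log+=2
H0 returns (0, (2))
H1 returns ((0, (2)), 2)
= ((0, (2)), 2)

Answer: ((0, (2)), 2)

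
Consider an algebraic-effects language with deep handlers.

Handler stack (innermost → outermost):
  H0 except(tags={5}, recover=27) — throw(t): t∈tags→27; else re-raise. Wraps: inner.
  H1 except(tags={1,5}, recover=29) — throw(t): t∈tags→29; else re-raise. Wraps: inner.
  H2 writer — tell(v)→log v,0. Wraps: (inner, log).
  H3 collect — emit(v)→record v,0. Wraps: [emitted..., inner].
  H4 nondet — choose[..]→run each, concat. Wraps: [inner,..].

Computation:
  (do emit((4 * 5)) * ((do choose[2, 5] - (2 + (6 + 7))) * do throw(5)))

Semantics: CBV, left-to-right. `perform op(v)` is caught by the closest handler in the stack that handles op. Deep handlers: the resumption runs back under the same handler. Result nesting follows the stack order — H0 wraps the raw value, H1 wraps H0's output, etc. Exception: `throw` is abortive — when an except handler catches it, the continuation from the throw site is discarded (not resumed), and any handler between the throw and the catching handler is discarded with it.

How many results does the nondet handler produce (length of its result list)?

Step-by-step:
emit(20) @ H3 ⇒ out+=20
choose[2, 5] @ H4
  branch[0] choose=2:
    throw(5) @ H0 caught ⇒ 27
    H1 returns 27
    H2 returns (27, ())
    H3 returns [20, (27, ())]
    H4 returns [[20, (27, ())]]
  branch[1] choose=5:
    throw(5) @ H0 caught ⇒ 27
    H1 returns 27
    H2 returns (27, ())
    H3 returns [20, (27, ())]
    H4 returns [[20, (27, ())]]
= [[20, (27, ())], [20, (27, ())]]

Answer: 2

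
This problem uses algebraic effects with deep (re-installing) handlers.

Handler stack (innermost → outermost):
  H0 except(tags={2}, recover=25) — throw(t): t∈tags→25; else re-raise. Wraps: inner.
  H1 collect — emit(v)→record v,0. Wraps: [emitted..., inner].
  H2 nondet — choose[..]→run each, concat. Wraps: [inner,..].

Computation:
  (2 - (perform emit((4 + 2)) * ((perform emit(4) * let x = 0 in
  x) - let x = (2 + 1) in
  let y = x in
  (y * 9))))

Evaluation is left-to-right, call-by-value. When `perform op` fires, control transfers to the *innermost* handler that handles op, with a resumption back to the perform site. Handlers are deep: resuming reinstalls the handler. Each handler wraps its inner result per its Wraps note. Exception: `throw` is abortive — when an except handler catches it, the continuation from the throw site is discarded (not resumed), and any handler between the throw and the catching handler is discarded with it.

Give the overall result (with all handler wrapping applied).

Working:
emit(6) @ H1 ⇒ out+=6
emit(4) @ H1 ⇒ out+=4
H0 returns 2
H1 returns [6, 4, 2]
H2 returns [[6, 4, 2]]
= [[6, 4, 2]]

Answer: [[6, 4, 2]]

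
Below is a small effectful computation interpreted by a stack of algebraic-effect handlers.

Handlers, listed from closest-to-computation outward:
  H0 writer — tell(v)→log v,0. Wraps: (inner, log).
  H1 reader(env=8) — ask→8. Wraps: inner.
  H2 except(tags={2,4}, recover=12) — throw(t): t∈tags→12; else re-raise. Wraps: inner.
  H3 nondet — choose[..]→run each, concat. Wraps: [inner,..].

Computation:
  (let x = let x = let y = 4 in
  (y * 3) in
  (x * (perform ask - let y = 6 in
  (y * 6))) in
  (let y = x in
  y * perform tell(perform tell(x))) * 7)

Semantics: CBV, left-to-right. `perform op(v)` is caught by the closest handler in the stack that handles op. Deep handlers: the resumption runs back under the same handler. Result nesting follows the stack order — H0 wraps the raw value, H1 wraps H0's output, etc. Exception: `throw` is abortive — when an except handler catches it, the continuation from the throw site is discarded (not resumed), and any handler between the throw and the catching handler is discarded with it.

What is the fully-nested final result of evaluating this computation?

Step-by-step:
ask @ H1 ⇒ 8
tell(-336) @ H0 ⇒ log+=-336
tell(0) @ H0 ⇒ log+=0
H0 returns (0, (-336, 0))
H1 returns (0, (-336, 0))
H2 returns (0, (-336, 0))
H3 returns [(0, (-336, 0))]
= [(0, (-336, 0))]

Answer: [(0, (-336, 0))]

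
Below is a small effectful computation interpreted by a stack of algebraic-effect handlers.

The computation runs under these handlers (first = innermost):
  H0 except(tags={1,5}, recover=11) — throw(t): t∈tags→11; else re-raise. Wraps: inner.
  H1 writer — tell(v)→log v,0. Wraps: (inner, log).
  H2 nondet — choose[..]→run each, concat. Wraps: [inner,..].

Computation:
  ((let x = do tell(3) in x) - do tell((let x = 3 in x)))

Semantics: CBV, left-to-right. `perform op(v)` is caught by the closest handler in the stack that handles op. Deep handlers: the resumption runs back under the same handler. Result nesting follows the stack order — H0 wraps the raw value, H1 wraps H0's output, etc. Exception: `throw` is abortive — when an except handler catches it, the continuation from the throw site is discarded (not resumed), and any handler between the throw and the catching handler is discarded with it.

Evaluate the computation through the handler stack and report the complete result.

Answer: [(0, (3, 3))]

Evaluation trace:
tell(3) @ H1 ⇒ log+=3
tell(3) @ H1 ⇒ log+=3
H0 returns 0
H1 returns (0, (3, 3))
H2 returns [(0, (3, 3))]
= [(0, (3, 3))]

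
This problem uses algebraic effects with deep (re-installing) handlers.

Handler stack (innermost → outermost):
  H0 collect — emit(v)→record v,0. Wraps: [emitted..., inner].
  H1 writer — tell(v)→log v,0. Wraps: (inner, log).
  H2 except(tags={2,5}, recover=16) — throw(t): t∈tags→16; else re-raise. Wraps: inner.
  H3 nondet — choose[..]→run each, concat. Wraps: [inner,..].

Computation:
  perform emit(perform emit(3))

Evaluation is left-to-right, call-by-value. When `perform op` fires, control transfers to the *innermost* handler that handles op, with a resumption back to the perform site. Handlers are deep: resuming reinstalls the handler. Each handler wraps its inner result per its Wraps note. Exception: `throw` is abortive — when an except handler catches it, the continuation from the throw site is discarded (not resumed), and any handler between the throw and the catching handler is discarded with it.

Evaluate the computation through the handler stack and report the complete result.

Evaluation trace:
emit(3) @ H0 ⇒ out+=3
emit(0) @ H0 ⇒ out+=0
H0 returns [3, 0, 0]
H1 returns ([3, 0, 0], ())
H2 returns ([3, 0, 0], ())
H3 returns [([3, 0, 0], ())]
= [([3, 0, 0], ())]

Answer: [([3, 0, 0], ())]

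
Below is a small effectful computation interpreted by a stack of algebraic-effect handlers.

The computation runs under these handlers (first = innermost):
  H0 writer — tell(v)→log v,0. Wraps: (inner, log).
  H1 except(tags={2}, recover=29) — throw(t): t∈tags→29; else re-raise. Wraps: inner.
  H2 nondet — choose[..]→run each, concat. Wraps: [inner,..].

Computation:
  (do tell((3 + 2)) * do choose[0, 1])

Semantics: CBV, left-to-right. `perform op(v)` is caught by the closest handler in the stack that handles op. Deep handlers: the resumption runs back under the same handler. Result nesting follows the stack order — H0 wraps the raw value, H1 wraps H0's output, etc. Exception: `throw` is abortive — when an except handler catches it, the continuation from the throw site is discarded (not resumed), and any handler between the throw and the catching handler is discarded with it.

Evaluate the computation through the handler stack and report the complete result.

Answer: [(0, (5)), (0, (5))]

Step-by-step:
tell(5) @ H0 ⇒ log+=5
choose[0, 1] @ H2
  branch[0] choose=0:
    H0 returns (0, (5))
    H1 returns (0, (5))
    H2 returns [(0, (5))]
  branch[1] choose=1:
    H0 returns (0, (5))
    H1 returns (0, (5))
    H2 returns [(0, (5))]
= [(0, (5)), (0, (5))]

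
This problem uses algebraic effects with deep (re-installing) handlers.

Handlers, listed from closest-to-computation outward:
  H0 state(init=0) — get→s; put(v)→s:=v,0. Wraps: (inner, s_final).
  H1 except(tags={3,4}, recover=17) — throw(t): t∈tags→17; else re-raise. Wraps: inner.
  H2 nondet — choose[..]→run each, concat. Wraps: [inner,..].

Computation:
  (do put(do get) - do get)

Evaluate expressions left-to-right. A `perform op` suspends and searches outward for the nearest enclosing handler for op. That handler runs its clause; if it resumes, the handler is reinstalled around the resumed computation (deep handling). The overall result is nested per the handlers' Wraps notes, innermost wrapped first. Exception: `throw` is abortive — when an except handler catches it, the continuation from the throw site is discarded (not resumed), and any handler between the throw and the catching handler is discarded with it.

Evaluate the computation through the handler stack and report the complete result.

Answer: [(0, 0)]

Step-by-step:
get @ H0 ⇒ 0
put(0) @ H0 ⇒ s:=0
get @ H0 ⇒ 0
H0 returns (0, 0)
H1 returns (0, 0)
H2 returns [(0, 0)]
= [(0, 0)]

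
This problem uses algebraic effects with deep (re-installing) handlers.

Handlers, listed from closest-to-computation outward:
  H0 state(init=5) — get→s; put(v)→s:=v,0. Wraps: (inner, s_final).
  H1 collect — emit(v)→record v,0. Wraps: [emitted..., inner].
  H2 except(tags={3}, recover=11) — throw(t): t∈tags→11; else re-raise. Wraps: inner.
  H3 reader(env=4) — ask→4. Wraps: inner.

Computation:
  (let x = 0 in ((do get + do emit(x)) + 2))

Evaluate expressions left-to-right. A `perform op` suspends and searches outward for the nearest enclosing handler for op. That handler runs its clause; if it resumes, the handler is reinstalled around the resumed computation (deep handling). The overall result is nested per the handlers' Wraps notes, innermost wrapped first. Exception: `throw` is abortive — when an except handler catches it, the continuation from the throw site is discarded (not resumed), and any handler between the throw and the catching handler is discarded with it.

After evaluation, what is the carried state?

Answer: 5

Evaluation trace:
get @ H0 ⇒ 5
emit(0) @ H1 ⇒ out+=0
H0 returns (7, 5)
H1 returns [0, (7, 5)]
H2 returns [0, (7, 5)]
H3 returns [0, (7, 5)]
= [0, (7, 5)]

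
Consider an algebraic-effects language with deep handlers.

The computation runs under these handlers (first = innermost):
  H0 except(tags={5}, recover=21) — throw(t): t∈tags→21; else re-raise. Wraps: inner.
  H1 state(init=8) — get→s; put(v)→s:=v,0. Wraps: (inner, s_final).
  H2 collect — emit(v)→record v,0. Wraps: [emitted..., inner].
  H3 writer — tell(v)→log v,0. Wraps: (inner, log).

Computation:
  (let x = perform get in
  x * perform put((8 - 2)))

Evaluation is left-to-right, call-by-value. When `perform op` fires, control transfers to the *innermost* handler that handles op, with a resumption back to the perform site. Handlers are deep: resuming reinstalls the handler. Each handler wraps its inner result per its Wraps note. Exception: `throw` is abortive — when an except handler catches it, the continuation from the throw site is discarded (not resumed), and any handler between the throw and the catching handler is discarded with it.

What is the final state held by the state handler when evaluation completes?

Working:
get @ H1 ⇒ 8
put(6) @ H1 ⇒ s:=6
H0 returns 0
H1 returns (0, 6)
H2 returns [(0, 6)]
H3 returns ([(0, 6)], ())
= ([(0, 6)], ())

Answer: 6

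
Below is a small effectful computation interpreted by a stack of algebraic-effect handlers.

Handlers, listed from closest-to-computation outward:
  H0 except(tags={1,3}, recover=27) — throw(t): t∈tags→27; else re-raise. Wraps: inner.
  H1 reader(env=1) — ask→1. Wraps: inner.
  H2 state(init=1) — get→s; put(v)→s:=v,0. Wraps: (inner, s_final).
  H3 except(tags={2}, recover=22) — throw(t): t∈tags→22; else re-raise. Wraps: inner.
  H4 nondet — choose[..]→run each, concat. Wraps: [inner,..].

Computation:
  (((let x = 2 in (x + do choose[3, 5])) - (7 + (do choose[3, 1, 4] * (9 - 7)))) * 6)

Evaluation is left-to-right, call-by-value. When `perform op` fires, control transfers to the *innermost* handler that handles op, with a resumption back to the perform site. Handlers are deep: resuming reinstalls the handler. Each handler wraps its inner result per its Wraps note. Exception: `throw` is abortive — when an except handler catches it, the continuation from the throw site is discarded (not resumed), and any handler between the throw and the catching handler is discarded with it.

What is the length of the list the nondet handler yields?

Answer: 6

Evaluation trace:
choose[3, 5] @ H4
  branch[0] choose=3:
    choose[3, 1, 4] @ H4
      branch[0] choose=3:
        H0 returns -48
        H1 returns -48
        H2 returns (-48, 1)
        H3 returns (-48, 1)
        H4 returns [(-48, 1)]
      branch[1] choose=1:
        H0 returns -24
        H1 returns -24
        H2 returns (-24, 1)
        H3 returns (-24, 1)
        H4 returns [(-24, 1)]
      branch[2] choose=4:
        H0 returns -60
        H1 returns -60
        H2 returns (-60, 1)
        H3 returns (-60, 1)
        H4 returns [(-60, 1)]
  branch[1] choose=5:
    choose[3, 1, 4] @ H4
      branch[0] choose=3:
        H0 returns -36
        H1 returns -36
        H2 returns (-36, 1)
        H3 returns (-36, 1)
        H4 returns [(-36, 1)]
      branch[1] choose=1:
        H0 returns -12
        H1 returns -12
        H2 returns (-12, 1)
        H3 returns (-12, 1)
        H4 returns [(-12, 1)]
      branch[2] choose=4:
        H0 returns -48
        H1 returns -48
        H2 returns (-48, 1)
        H3 returns (-48, 1)
        H4 returns [(-48, 1)]
= [(-48, 1), (-24, 1), (-60, 1), (-36, 1), (-12, 1), (-48, 1)]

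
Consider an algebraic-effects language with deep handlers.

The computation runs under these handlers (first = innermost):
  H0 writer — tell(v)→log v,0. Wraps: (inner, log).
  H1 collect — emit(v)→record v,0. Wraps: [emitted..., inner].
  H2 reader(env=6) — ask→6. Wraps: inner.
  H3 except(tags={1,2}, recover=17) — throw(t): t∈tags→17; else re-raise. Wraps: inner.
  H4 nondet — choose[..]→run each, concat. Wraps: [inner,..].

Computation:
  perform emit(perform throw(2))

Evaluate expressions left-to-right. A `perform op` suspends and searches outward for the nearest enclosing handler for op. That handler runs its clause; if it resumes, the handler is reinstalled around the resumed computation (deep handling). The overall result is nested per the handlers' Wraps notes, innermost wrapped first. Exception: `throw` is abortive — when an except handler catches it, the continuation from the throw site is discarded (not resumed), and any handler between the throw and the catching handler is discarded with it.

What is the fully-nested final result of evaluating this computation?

Answer: [17]

Evaluation trace:
throw(2) @ H3 caught ⇒ 17
H4 returns [17]
= [17]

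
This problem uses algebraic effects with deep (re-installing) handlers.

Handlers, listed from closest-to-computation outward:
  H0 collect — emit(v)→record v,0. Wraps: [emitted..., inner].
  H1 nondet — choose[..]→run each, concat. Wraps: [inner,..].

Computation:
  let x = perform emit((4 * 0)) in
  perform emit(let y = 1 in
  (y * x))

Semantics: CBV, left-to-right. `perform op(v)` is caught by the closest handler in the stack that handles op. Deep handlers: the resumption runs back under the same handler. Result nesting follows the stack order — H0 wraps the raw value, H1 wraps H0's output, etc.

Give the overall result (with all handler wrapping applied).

Answer: [[0, 0, 0]]

Working:
emit(0) @ H0 ⇒ out+=0
emit(0) @ H0 ⇒ out+=0
H0 returns [0, 0, 0]
H1 returns [[0, 0, 0]]
= [[0, 0, 0]]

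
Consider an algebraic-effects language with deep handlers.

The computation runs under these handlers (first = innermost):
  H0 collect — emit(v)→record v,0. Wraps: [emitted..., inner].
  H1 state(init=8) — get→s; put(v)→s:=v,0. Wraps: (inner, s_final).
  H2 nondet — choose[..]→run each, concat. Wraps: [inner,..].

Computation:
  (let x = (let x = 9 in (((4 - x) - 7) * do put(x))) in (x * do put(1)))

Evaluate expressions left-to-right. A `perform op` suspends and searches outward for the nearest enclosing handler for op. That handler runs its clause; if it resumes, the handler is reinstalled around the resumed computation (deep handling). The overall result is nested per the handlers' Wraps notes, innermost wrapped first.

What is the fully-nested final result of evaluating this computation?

Working:
put(9) @ H1 ⇒ s:=9
put(1) @ H1 ⇒ s:=1
H0 returns [0]
H1 returns ([0], 1)
H2 returns [([0], 1)]
= [([0], 1)]

Answer: [([0], 1)]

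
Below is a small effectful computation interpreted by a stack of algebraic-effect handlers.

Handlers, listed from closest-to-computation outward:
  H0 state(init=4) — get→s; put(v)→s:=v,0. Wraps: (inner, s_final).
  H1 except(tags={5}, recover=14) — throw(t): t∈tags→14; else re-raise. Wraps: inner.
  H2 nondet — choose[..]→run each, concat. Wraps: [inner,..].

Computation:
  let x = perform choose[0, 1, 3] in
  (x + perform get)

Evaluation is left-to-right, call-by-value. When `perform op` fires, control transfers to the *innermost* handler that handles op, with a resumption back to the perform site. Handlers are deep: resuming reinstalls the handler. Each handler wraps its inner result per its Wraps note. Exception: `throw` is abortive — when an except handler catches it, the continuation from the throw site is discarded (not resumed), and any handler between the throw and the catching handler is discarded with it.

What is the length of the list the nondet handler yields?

Working:
choose[0, 1, 3] @ H2
  branch[0] choose=0:
    get @ H0 ⇒ 4
    H0 returns (4, 4)
    H1 returns (4, 4)
    H2 returns [(4, 4)]
  branch[1] choose=1:
    get @ H0 ⇒ 4
    H0 returns (5, 4)
    H1 returns (5, 4)
    H2 returns [(5, 4)]
  branch[2] choose=3:
    get @ H0 ⇒ 4
    H0 returns (7, 4)
    H1 returns (7, 4)
    H2 returns [(7, 4)]
= [(4, 4), (5, 4), (7, 4)]

Answer: 3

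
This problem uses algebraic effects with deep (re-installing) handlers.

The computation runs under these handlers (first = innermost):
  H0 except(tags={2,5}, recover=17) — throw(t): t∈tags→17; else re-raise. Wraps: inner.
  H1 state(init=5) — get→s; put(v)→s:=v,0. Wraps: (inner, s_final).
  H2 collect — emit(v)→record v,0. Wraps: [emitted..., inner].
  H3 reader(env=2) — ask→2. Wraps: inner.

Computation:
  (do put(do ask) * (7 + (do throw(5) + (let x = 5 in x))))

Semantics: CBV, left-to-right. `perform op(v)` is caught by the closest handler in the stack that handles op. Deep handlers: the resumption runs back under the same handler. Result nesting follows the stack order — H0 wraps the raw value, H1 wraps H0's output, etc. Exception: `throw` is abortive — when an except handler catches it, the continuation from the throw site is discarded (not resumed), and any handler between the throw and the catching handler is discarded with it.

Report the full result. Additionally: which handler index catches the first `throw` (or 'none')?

Working:
ask @ H3 ⇒ 2
put(2) @ H1 ⇒ s:=2
throw(5) @ H0 caught ⇒ 17
H1 returns (17, 2)
H2 returns [(17, 2)]
H3 returns [(17, 2)]
= [(17, 2)]

Answer: [(17, 2)] ; first throw caught by: H0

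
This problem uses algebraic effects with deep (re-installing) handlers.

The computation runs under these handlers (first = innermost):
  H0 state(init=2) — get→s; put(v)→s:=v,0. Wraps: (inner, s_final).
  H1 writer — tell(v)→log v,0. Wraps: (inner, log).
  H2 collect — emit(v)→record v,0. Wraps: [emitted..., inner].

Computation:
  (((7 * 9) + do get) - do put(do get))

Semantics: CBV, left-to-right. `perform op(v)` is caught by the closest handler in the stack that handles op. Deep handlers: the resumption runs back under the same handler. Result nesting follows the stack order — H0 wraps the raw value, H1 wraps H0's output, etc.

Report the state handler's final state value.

Answer: 2

Evaluation trace:
get @ H0 ⇒ 2
get @ H0 ⇒ 2
put(2) @ H0 ⇒ s:=2
H0 returns (65, 2)
H1 returns ((65, 2), ())
H2 returns [((65, 2), ())]
= [((65, 2), ())]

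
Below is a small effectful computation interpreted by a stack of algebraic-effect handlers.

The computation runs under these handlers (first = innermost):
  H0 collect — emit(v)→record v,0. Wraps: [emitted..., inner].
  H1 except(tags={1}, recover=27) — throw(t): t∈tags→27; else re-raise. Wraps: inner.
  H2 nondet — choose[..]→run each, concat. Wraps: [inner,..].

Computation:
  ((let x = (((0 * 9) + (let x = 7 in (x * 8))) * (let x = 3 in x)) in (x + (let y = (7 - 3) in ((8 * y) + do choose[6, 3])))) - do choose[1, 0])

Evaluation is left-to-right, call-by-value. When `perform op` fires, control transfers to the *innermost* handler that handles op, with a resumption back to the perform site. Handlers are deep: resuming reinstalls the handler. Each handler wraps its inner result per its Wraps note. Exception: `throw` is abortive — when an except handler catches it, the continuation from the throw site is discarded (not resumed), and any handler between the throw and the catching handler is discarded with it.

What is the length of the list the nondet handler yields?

Working:
choose[6, 3] @ H2
  branch[0] choose=6:
    choose[1, 0] @ H2
      branch[0] choose=1:
        H0 returns [205]
        H1 returns [205]
        H2 returns [[205]]
      branch[1] choose=0:
        H0 returns [206]
        H1 returns [206]
        H2 returns [[206]]
  branch[1] choose=3:
    choose[1, 0] @ H2
      branch[0] choose=1:
        H0 returns [202]
        H1 returns [202]
        H2 returns [[202]]
      branch[1] choose=0:
        H0 returns [203]
        H1 returns [203]
        H2 returns [[203]]
= [[205], [206], [202], [203]]

Answer: 4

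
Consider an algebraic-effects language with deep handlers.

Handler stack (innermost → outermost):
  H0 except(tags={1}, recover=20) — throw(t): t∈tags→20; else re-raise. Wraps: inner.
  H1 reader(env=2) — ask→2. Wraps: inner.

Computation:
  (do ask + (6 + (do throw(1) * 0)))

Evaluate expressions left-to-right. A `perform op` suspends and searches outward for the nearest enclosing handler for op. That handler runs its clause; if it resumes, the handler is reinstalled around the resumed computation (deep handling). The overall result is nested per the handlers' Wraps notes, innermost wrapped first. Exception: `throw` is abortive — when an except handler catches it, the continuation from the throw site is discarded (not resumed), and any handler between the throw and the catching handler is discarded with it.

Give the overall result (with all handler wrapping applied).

Working:
ask @ H1 ⇒ 2
throw(1) @ H0 caught ⇒ 20
H1 returns 20
= 20

Answer: 20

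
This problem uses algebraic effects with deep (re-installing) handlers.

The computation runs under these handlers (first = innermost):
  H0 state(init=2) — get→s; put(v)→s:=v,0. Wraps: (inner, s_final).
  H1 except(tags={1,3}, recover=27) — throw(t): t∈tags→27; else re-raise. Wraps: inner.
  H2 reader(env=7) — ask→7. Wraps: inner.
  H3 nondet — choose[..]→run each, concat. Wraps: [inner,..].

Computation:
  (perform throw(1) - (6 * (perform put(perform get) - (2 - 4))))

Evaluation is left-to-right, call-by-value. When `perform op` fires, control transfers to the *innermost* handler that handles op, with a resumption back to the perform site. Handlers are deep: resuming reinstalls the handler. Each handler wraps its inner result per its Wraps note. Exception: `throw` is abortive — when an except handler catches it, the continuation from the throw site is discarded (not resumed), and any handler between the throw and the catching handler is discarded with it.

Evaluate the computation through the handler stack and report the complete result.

Answer: [27]

Step-by-step:
throw(1) @ H1 caught ⇒ 27
H2 returns 27
H3 returns [27]
= [27]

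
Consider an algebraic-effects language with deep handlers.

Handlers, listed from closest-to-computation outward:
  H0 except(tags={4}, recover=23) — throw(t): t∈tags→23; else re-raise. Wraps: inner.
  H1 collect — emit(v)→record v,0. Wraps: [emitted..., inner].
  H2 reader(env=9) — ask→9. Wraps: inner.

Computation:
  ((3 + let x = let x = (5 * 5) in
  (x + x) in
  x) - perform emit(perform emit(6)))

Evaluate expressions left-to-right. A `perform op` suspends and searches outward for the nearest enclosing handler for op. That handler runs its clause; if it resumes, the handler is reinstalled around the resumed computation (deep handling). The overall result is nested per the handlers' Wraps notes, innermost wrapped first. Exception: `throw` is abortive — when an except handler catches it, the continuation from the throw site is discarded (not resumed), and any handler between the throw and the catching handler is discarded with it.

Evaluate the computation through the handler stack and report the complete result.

Evaluation trace:
emit(6) @ H1 ⇒ out+=6
emit(0) @ H1 ⇒ out+=0
H0 returns 53
H1 returns [6, 0, 53]
H2 returns [6, 0, 53]
= [6, 0, 53]

Answer: [6, 0, 53]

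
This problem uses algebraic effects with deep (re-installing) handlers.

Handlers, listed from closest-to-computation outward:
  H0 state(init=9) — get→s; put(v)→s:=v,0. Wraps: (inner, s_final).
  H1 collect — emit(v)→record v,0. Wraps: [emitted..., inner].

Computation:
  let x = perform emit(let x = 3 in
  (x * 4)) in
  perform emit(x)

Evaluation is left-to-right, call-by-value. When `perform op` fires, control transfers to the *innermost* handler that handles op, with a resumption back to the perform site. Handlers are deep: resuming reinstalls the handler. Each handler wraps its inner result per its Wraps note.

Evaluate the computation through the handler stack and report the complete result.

Answer: [12, 0, (0, 9)]

Step-by-step:
emit(12) @ H1 ⇒ out+=12
emit(0) @ H1 ⇒ out+=0
H0 returns (0, 9)
H1 returns [12, 0, (0, 9)]
= [12, 0, (0, 9)]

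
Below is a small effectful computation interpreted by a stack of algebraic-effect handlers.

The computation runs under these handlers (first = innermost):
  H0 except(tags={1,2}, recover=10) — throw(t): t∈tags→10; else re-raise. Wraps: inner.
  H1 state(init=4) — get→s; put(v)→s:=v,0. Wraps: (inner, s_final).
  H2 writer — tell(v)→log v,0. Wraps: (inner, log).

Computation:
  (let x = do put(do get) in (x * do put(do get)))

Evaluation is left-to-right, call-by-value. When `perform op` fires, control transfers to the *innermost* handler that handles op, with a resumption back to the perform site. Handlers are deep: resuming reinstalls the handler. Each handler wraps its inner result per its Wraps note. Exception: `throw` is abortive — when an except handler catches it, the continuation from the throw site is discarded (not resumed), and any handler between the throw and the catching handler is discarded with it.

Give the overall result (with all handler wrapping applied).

Working:
get @ H1 ⇒ 4
put(4) @ H1 ⇒ s:=4
get @ H1 ⇒ 4
put(4) @ H1 ⇒ s:=4
H0 returns 0
H1 returns (0, 4)
H2 returns ((0, 4), ())
= ((0, 4), ())

Answer: ((0, 4), ())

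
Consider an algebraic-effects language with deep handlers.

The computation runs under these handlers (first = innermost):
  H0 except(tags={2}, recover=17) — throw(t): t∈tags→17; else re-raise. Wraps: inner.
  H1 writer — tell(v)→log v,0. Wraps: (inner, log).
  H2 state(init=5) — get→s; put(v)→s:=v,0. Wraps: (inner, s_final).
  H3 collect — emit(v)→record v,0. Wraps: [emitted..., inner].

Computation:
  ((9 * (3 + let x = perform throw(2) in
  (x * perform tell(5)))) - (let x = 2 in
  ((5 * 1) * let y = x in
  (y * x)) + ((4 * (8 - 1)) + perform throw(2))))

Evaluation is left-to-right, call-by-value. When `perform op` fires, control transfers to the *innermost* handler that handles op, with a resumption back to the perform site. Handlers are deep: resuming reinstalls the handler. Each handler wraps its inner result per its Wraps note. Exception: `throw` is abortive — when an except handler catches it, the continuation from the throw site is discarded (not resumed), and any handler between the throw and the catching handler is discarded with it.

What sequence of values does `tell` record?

Answer: ()

Evaluation trace:
throw(2) @ H0 caught ⇒ 17
H1 returns (17, ())
H2 returns ((17, ()), 5)
H3 returns [((17, ()), 5)]
= [((17, ()), 5)]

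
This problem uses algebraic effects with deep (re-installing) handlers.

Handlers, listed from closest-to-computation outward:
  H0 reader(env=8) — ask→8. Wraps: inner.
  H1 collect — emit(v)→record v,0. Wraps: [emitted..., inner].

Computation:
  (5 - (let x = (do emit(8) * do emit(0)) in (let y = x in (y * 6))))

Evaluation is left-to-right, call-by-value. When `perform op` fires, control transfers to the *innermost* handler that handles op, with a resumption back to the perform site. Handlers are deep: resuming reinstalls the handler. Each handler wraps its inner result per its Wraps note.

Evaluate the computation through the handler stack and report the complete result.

Answer: [8, 0, 5]

Evaluation trace:
emit(8) @ H1 ⇒ out+=8
emit(0) @ H1 ⇒ out+=0
H0 returns 5
H1 returns [8, 0, 5]
= [8, 0, 5]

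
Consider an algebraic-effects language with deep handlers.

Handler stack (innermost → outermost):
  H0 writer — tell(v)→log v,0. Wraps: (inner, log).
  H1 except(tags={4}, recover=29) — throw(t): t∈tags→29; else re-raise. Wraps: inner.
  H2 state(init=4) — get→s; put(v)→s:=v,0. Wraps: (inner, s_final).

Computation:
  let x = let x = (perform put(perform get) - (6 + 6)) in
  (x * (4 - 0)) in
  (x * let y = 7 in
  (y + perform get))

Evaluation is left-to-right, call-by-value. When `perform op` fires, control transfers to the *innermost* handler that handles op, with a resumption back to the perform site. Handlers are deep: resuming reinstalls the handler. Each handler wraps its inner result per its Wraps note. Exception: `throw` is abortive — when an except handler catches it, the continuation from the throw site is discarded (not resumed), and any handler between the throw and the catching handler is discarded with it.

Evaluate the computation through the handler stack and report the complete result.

Answer: ((-528, ()), 4)

Step-by-step:
get @ H2 ⇒ 4
put(4) @ H2 ⇒ s:=4
get @ H2 ⇒ 4
H0 returns (-528, ())
H1 returns (-528, ())
H2 returns ((-528, ()), 4)
= ((-528, ()), 4)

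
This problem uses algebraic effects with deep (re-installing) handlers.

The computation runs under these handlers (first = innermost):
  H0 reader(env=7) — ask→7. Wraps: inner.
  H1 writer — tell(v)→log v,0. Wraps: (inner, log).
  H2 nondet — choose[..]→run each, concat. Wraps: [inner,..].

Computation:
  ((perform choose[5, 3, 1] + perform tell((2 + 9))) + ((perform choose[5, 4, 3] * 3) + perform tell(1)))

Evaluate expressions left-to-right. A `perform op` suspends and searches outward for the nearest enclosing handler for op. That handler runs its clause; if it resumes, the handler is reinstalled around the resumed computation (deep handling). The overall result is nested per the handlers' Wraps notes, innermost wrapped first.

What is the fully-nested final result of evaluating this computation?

Answer: [(20, (11, 1)), (17, (11, 1)), (14, (11, 1)), (18, (11, 1)), (15, (11, 1)), (12, (11, 1)), (16, (11, 1)), (13, (11, 1)), (10, (11, 1))]

Evaluation trace:
choose[5, 3, 1] @ H2
  branch[0] choose=5:
    tell(11) @ H1 ⇒ log+=11
    choose[5, 4, 3] @ H2
      branch[0] choose=5:
        tell(1) @ H1 ⇒ log+=1
        H0 returns 20
        H1 returns (20, (11, 1))
        H2 returns [(20, (11, 1))]
      branch[1] choose=4:
        tell(1) @ H1 ⇒ log+=1
        H0 returns 17
        H1 returns (17, (11, 1))
        H2 returns [(17, (11, 1))]
      branch[2] choose=3:
        tell(1) @ H1 ⇒ log+=1
        H0 returns 14
        H1 returns (14, (11, 1))
        H2 returns [(14, (11, 1))]
  branch[1] choose=3:
    tell(11) @ H1 ⇒ log+=11
    choose[5, 4, 3] @ H2
      branch[0] choose=5:
        tell(1) @ H1 ⇒ log+=1
        H0 returns 18
        H1 returns (18, (11, 1))
        H2 returns [(18, (11, 1))]
      branch[1] choose=4:
        tell(1) @ H1 ⇒ log+=1
        H0 returns 15
        H1 returns (15, (11, 1))
        H2 returns [(15, (11, 1))]
      branch[2] choose=3:
        tell(1) @ H1 ⇒ log+=1
        H0 returns 12
        H1 returns (12, (11, 1))
        H2 returns [(12, (11, 1))]
  branch[2] choose=1:
    tell(11) @ H1 ⇒ log+=11
    choose[5, 4, 3] @ H2
      branch[0] choose=5:
        tell(1) @ H1 ⇒ log+=1
        H0 returns 16
        H1 returns (16, (11, 1))
        H2 returns [(16, (11, 1))]
      branch[1] choose=4:
        tell(1) @ H1 ⇒ log+=1
        H0 returns 13
        H1 returns (13, (11, 1))
        H2 returns [(13, (11, 1))]
      branch[2] choose=3:
        tell(1) @ H1 ⇒ log+=1
        H0 returns 10
        H1 returns (10, (11, 1))
        H2 returns [(10, (11, 1))]
= [(20, (11, 1)), (17, (11, 1)), (14, (11, 1)), (18, (11, 1)), (15, (11, 1)), (12, (11, 1)), (16, (11, 1)), (13, (11, 1)), (10, (11, 1))]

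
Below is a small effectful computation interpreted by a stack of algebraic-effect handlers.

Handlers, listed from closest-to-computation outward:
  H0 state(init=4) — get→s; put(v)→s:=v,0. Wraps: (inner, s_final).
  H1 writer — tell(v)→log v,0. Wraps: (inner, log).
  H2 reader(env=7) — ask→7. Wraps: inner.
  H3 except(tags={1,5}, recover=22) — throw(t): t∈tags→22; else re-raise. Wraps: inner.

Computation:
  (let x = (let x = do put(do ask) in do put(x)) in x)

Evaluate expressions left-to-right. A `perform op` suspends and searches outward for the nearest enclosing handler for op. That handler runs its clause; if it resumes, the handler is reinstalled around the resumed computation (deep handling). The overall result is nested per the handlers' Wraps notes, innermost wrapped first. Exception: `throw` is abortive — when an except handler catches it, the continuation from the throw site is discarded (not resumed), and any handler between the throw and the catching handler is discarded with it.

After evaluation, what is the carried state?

Evaluation trace:
ask @ H2 ⇒ 7
put(7) @ H0 ⇒ s:=7
put(0) @ H0 ⇒ s:=0
H0 returns (0, 0)
H1 returns ((0, 0), ())
H2 returns ((0, 0), ())
H3 returns ((0, 0), ())
= ((0, 0), ())

Answer: 0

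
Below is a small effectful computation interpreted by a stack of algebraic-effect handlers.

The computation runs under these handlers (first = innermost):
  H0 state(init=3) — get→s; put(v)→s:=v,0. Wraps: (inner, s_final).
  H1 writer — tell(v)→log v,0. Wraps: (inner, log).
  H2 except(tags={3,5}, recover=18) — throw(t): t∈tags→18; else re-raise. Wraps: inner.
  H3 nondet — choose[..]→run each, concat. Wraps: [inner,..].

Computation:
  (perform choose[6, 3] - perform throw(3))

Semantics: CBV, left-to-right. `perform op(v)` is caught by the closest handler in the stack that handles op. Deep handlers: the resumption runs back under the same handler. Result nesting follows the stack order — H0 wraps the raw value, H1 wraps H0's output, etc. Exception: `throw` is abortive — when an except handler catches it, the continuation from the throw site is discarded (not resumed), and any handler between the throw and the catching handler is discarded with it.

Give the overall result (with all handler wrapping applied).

Answer: [18, 18]

Evaluation trace:
choose[6, 3] @ H3
  branch[0] choose=6:
    throw(3) @ H2 caught ⇒ 18
    H3 returns [18]
  branch[1] choose=3:
    throw(3) @ H2 caught ⇒ 18
    H3 returns [18]
= [18, 18]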